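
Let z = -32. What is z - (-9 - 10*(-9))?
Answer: -113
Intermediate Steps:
z - (-9 - 10*(-9)) = -32 - (-9 - 10*(-9)) = -32 - (-9 + 90) = -32 - 1*81 = -32 - 81 = -113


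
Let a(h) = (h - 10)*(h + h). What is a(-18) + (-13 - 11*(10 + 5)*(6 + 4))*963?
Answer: -1600461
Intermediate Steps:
a(h) = 2*h*(-10 + h) (a(h) = (-10 + h)*(2*h) = 2*h*(-10 + h))
a(-18) + (-13 - 11*(10 + 5)*(6 + 4))*963 = 2*(-18)*(-10 - 18) + (-13 - 11*(10 + 5)*(6 + 4))*963 = 2*(-18)*(-28) + (-13 - 165*10)*963 = 1008 + (-13 - 11*150)*963 = 1008 + (-13 - 1650)*963 = 1008 - 1663*963 = 1008 - 1601469 = -1600461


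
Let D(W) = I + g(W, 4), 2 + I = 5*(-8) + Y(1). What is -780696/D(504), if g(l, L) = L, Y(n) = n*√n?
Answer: 780696/37 ≈ 21100.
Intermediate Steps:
Y(n) = n^(3/2)
I = -41 (I = -2 + (5*(-8) + 1^(3/2)) = -2 + (-40 + 1) = -2 - 39 = -41)
D(W) = -37 (D(W) = -41 + 4 = -37)
-780696/D(504) = -780696/(-37) = -780696*(-1/37) = 780696/37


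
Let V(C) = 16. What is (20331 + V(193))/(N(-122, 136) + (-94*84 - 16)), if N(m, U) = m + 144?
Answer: -20347/7890 ≈ -2.5788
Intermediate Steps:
N(m, U) = 144 + m
(20331 + V(193))/(N(-122, 136) + (-94*84 - 16)) = (20331 + 16)/((144 - 122) + (-94*84 - 16)) = 20347/(22 + (-7896 - 16)) = 20347/(22 - 7912) = 20347/(-7890) = 20347*(-1/7890) = -20347/7890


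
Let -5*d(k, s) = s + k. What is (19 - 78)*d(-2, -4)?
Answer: -354/5 ≈ -70.800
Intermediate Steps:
d(k, s) = -k/5 - s/5 (d(k, s) = -(s + k)/5 = -(k + s)/5 = -k/5 - s/5)
(19 - 78)*d(-2, -4) = (19 - 78)*(-⅕*(-2) - ⅕*(-4)) = -59*(⅖ + ⅘) = -59*6/5 = -354/5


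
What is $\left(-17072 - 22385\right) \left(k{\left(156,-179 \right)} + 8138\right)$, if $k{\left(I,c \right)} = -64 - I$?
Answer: $-312420526$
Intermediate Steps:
$\left(-17072 - 22385\right) \left(k{\left(156,-179 \right)} + 8138\right) = \left(-17072 - 22385\right) \left(\left(-64 - 156\right) + 8138\right) = - 39457 \left(\left(-64 - 156\right) + 8138\right) = - 39457 \left(-220 + 8138\right) = \left(-39457\right) 7918 = -312420526$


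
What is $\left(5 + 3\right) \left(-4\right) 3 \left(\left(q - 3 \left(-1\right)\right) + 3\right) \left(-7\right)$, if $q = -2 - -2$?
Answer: $4032$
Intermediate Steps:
$q = 0$ ($q = -2 + 2 = 0$)
$\left(5 + 3\right) \left(-4\right) 3 \left(\left(q - 3 \left(-1\right)\right) + 3\right) \left(-7\right) = \left(5 + 3\right) \left(-4\right) 3 \left(\left(0 - 3 \left(-1\right)\right) + 3\right) \left(-7\right) = 8 \left(-4\right) 3 \left(\left(0 - -3\right) + 3\right) \left(-7\right) = - 32 \cdot 3 \left(\left(0 + 3\right) + 3\right) \left(-7\right) = - 32 \cdot 3 \left(3 + 3\right) \left(-7\right) = - 32 \cdot 3 \cdot 6 \left(-7\right) = \left(-32\right) 18 \left(-7\right) = \left(-576\right) \left(-7\right) = 4032$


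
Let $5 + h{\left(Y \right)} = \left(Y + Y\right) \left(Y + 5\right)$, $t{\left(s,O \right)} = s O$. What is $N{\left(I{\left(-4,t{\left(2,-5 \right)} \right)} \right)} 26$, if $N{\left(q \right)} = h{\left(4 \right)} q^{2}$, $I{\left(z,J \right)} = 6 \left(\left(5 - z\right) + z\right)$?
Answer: $1567800$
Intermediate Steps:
$t{\left(s,O \right)} = O s$
$I{\left(z,J \right)} = 30$ ($I{\left(z,J \right)} = 6 \cdot 5 = 30$)
$h{\left(Y \right)} = -5 + 2 Y \left(5 + Y\right)$ ($h{\left(Y \right)} = -5 + \left(Y + Y\right) \left(Y + 5\right) = -5 + 2 Y \left(5 + Y\right)$)
$N{\left(q \right)} = 67 q^{2}$ ($N{\left(q \right)} = \left(-5 + 2 \cdot 4^{2} + 10 \cdot 4\right) q^{2} = \left(-5 + 2 \cdot 16 + 40\right) q^{2} = \left(-5 + 32 + 40\right) q^{2} = 67 q^{2}$)
$N{\left(I{\left(-4,t{\left(2,-5 \right)} \right)} \right)} 26 = 67 \cdot 30^{2} \cdot 26 = 67 \cdot 900 \cdot 26 = 60300 \cdot 26 = 1567800$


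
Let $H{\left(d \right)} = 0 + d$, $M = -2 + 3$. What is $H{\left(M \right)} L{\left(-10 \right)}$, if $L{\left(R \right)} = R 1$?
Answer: $-10$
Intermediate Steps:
$M = 1$
$H{\left(d \right)} = d$
$L{\left(R \right)} = R$
$H{\left(M \right)} L{\left(-10 \right)} = 1 \left(-10\right) = -10$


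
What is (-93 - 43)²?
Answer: 18496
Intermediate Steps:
(-93 - 43)² = (-136)² = 18496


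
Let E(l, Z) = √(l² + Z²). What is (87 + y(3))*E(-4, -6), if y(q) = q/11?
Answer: 1920*√13/11 ≈ 629.33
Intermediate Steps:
y(q) = q/11 (y(q) = q*(1/11) = q/11)
E(l, Z) = √(Z² + l²)
(87 + y(3))*E(-4, -6) = (87 + (1/11)*3)*√((-6)² + (-4)²) = (87 + 3/11)*√(36 + 16) = 960*√52/11 = 960*(2*√13)/11 = 1920*√13/11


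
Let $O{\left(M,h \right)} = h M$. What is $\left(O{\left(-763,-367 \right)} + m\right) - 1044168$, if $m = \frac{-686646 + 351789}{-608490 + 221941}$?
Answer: $- \frac{295379923846}{386549} \approx -7.6415 \cdot 10^{5}$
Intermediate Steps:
$m = \frac{334857}{386549}$ ($m = - \frac{334857}{-386549} = \left(-334857\right) \left(- \frac{1}{386549}\right) = \frac{334857}{386549} \approx 0.86627$)
$O{\left(M,h \right)} = M h$
$\left(O{\left(-763,-367 \right)} + m\right) - 1044168 = \left(\left(-763\right) \left(-367\right) + \frac{334857}{386549}\right) - 1044168 = \left(280021 + \frac{334857}{386549}\right) - 1044168 = \frac{108242172386}{386549} - 1044168 = - \frac{295379923846}{386549}$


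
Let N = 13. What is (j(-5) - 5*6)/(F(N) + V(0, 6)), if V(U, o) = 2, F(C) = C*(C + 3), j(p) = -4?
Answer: -17/105 ≈ -0.16190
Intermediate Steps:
F(C) = C*(3 + C)
(j(-5) - 5*6)/(F(N) + V(0, 6)) = (-4 - 5*6)/(13*(3 + 13) + 2) = (-4 - 1*30)/(13*16 + 2) = (-4 - 30)/(208 + 2) = -34/210 = (1/210)*(-34) = -17/105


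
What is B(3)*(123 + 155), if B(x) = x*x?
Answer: 2502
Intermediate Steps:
B(x) = x²
B(3)*(123 + 155) = 3²*(123 + 155) = 9*278 = 2502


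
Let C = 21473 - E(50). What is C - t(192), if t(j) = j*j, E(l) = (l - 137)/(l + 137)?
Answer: -2878030/187 ≈ -15391.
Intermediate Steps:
E(l) = (-137 + l)/(137 + l)
t(j) = j**2
C = 4015538/187 (C = 21473 - (-137 + 50)/(137 + 50) = 21473 - (-87)/187 = 21473 - 1*(-87/187) = 21473 + 87/187 = 4015538/187 ≈ 21473.)
C - t(192) = 4015538/187 - 1*192**2 = 4015538/187 - 1*36864 = 4015538/187 - 36864 = -2878030/187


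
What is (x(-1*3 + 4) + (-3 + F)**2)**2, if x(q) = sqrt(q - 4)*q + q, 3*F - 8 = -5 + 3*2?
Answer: (1 + I*sqrt(3))**2 ≈ -2.0 + 3.4641*I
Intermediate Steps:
F = 3 (F = 8/3 + (-5 + 3*2)/3 = 8/3 + (-5 + 6)/3 = 8/3 + (1/3)*1 = 8/3 + 1/3 = 3)
x(q) = q + q*sqrt(-4 + q) (x(q) = sqrt(-4 + q)*q + q = q*sqrt(-4 + q) + q = q + q*sqrt(-4 + q))
(x(-1*3 + 4) + (-3 + F)**2)**2 = ((-1*3 + 4)*(1 + sqrt(-4 + (-1*3 + 4))) + (-3 + 3)**2)**2 = ((-3 + 4)*(1 + sqrt(-4 + (-3 + 4))) + 0**2)**2 = (1*(1 + sqrt(-4 + 1)) + 0)**2 = (1*(1 + sqrt(-3)) + 0)**2 = (1*(1 + I*sqrt(3)) + 0)**2 = ((1 + I*sqrt(3)) + 0)**2 = (1 + I*sqrt(3))**2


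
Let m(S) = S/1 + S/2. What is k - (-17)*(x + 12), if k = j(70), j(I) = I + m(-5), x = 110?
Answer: 4273/2 ≈ 2136.5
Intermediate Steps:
m(S) = 3*S/2 (m(S) = S*1 + S*(½) = S + S/2 = 3*S/2)
j(I) = -15/2 + I (j(I) = I + (3/2)*(-5) = I - 15/2 = -15/2 + I)
k = 125/2 (k = -15/2 + 70 = 125/2 ≈ 62.500)
k - (-17)*(x + 12) = 125/2 - (-17)*(110 + 12) = 125/2 - (-17)*122 = 125/2 - 1*(-2074) = 125/2 + 2074 = 4273/2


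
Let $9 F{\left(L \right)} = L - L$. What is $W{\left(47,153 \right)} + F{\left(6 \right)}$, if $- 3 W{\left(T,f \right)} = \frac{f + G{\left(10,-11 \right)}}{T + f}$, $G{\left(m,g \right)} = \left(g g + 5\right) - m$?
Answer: $- \frac{269}{600} \approx -0.44833$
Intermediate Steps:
$F{\left(L \right)} = 0$ ($F{\left(L \right)} = \frac{L - L}{9} = \frac{1}{9} \cdot 0 = 0$)
$G{\left(m,g \right)} = 5 + g^{2} - m$ ($G{\left(m,g \right)} = \left(g^{2} + 5\right) - m = \left(5 + g^{2}\right) - m = 5 + g^{2} - m$)
$W{\left(T,f \right)} = - \frac{116 + f}{3 \left(T + f\right)}$ ($W{\left(T,f \right)} = - \frac{\left(f + \left(5 + \left(-11\right)^{2} - 10\right)\right) \frac{1}{T + f}}{3} = - \frac{\left(f + \left(5 + 121 - 10\right)\right) \frac{1}{T + f}}{3} = - \frac{\left(f + 116\right) \frac{1}{T + f}}{3} = - \frac{\left(116 + f\right) \frac{1}{T + f}}{3} = - \frac{\frac{1}{T + f} \left(116 + f\right)}{3} = - \frac{116 + f}{3 \left(T + f\right)}$)
$W{\left(47,153 \right)} + F{\left(6 \right)} = \frac{-116 - 153}{3 \left(47 + 153\right)} + 0 = \frac{-116 - 153}{3 \cdot 200} + 0 = \frac{1}{3} \cdot \frac{1}{200} \left(-269\right) + 0 = - \frac{269}{600} + 0 = - \frac{269}{600}$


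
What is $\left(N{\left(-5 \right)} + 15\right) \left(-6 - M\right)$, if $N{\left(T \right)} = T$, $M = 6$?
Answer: $-120$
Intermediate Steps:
$\left(N{\left(-5 \right)} + 15\right) \left(-6 - M\right) = \left(-5 + 15\right) \left(-6 - 6\right) = 10 \left(-6 - 6\right) = 10 \left(-12\right) = -120$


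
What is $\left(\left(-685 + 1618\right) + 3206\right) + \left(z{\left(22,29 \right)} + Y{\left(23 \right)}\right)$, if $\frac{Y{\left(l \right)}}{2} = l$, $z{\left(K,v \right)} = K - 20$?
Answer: $4187$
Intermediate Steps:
$z{\left(K,v \right)} = -20 + K$
$Y{\left(l \right)} = 2 l$
$\left(\left(-685 + 1618\right) + 3206\right) + \left(z{\left(22,29 \right)} + Y{\left(23 \right)}\right) = \left(\left(-685 + 1618\right) + 3206\right) + \left(\left(-20 + 22\right) + 2 \cdot 23\right) = \left(933 + 3206\right) + \left(2 + 46\right) = 4139 + 48 = 4187$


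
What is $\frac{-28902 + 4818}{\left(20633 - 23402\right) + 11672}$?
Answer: $- \frac{24084}{8903} \approx -2.7052$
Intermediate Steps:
$\frac{-28902 + 4818}{\left(20633 - 23402\right) + 11672} = - \frac{24084}{-2769 + 11672} = - \frac{24084}{8903}$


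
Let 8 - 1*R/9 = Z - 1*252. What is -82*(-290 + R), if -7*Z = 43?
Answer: -1208434/7 ≈ -1.7263e+5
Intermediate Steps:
Z = -43/7 (Z = -⅐*43 = -43/7 ≈ -6.1429)
R = 16767/7 (R = 72 - 9*(-43/7 - 1*252) = 72 - 9*(-43/7 - 252) = 72 - 9*(-1807/7) = 72 + 16263/7 = 16767/7 ≈ 2395.3)
-82*(-290 + R) = -82*(-290 + 16767/7) = -82*14737/7 = -1208434/7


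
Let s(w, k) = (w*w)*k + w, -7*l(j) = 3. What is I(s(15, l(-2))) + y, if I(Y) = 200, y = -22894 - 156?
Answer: -22850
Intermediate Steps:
l(j) = -3/7 (l(j) = -⅐*3 = -3/7)
s(w, k) = w + k*w² (s(w, k) = w²*k + w = k*w² + w = w + k*w²)
y = -23050
I(s(15, l(-2))) + y = 200 - 23050 = -22850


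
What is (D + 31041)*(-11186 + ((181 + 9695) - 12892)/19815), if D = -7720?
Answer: -5169183745526/19815 ≈ -2.6087e+8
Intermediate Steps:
(D + 31041)*(-11186 + ((181 + 9695) - 12892)/19815) = (-7720 + 31041)*(-11186 + ((181 + 9695) - 12892)/19815) = 23321*(-11186 + (9876 - 12892)*(1/19815)) = 23321*(-11186 - 3016*1/19815) = 23321*(-11186 - 3016/19815) = 23321*(-221653606/19815) = -5169183745526/19815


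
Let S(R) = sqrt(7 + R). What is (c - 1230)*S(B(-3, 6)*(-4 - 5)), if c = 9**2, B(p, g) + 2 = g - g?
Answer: -5745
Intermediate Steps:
B(p, g) = -2 (B(p, g) = -2 + (g - g) = -2 + 0 = -2)
c = 81
(c - 1230)*S(B(-3, 6)*(-4 - 5)) = (81 - 1230)*sqrt(7 - 2*(-4 - 5)) = -1149*sqrt(7 - 2*(-9)) = -1149*sqrt(7 + 18) = -1149*sqrt(25) = -1149*5 = -5745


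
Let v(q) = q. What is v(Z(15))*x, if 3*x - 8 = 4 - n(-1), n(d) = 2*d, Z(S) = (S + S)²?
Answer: 4200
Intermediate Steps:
Z(S) = 4*S² (Z(S) = (2*S)² = 4*S²)
x = 14/3 (x = 8/3 + (4 - 2*(-1))/3 = 8/3 + (4 - 1*(-2))/3 = 8/3 + (4 + 2)/3 = 8/3 + (⅓)*6 = 8/3 + 2 = 14/3 ≈ 4.6667)
v(Z(15))*x = (4*15²)*(14/3) = (4*225)*(14/3) = 900*(14/3) = 4200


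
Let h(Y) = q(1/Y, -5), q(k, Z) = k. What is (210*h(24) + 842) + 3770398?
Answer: 15084995/4 ≈ 3.7712e+6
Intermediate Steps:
h(Y) = 1/Y
(210*h(24) + 842) + 3770398 = (210/24 + 842) + 3770398 = (210*(1/24) + 842) + 3770398 = (35/4 + 842) + 3770398 = 3403/4 + 3770398 = 15084995/4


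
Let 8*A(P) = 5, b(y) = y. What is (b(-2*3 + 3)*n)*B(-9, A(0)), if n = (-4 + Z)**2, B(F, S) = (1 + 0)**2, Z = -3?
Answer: -147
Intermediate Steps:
A(P) = 5/8 (A(P) = (1/8)*5 = 5/8)
B(F, S) = 1 (B(F, S) = 1**2 = 1)
n = 49 (n = (-4 - 3)**2 = (-7)**2 = 49)
(b(-2*3 + 3)*n)*B(-9, A(0)) = ((-2*3 + 3)*49)*1 = ((-6 + 3)*49)*1 = -3*49*1 = -147*1 = -147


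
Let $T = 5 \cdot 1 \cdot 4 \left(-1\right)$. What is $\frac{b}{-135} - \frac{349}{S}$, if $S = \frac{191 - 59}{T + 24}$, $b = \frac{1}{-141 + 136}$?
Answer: $- \frac{78514}{7425} \approx -10.574$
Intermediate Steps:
$T = -20$ ($T = 5 \cdot 4 \left(-1\right) = 20 \left(-1\right) = -20$)
$b = - \frac{1}{5}$ ($b = \frac{1}{-5} = - \frac{1}{5} \approx -0.2$)
$S = 33$ ($S = \frac{191 - 59}{-20 + 24} = \frac{132}{4} = 132 \cdot \frac{1}{4} = 33$)
$\frac{b}{-135} - \frac{349}{S} = - \frac{1}{5 \left(-135\right)} - \frac{349}{33} = \left(- \frac{1}{5}\right) \left(- \frac{1}{135}\right) - \frac{349}{33} = \frac{1}{675} - \frac{349}{33} = - \frac{78514}{7425}$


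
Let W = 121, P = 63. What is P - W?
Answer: -58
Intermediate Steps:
P - W = 63 - 1*121 = 63 - 121 = -58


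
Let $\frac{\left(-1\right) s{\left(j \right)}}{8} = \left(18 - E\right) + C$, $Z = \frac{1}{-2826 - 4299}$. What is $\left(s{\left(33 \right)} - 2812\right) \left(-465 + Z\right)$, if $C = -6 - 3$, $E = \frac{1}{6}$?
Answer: $\frac{28651913648}{21375} \approx 1.3404 \cdot 10^{6}$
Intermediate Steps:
$E = \frac{1}{6} \approx 0.16667$
$C = -9$ ($C = -6 - 3 = -9$)
$Z = - \frac{1}{7125}$ ($Z = \frac{1}{-7125} = - \frac{1}{7125} \approx -0.00014035$)
$s{\left(j \right)} = - \frac{212}{3}$ ($s{\left(j \right)} = - 8 \left(\left(18 - \frac{1}{6}\right) - 9\right) = - 8 \left(\frac{107}{6} - 9\right) = \left(-8\right) \frac{53}{6} = - \frac{212}{3}$)
$\left(s{\left(33 \right)} - 2812\right) \left(-465 + Z\right) = \left(- \frac{212}{3} - 2812\right) \left(-465 - \frac{1}{7125}\right) = \left(- \frac{8648}{3}\right) \left(- \frac{3313126}{7125}\right) = \frac{28651913648}{21375}$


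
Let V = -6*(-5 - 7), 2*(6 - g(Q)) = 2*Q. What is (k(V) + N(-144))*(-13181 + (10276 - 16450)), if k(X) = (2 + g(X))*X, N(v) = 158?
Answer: 86129750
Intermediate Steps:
g(Q) = 6 - Q
V = 72 (V = -6*(-12) = 72)
k(X) = X*(8 - X) (k(X) = (2 + (6 - X))*X = (8 - X)*X = X*(8 - X))
(k(V) + N(-144))*(-13181 + (10276 - 16450)) = (72*(8 - 1*72) + 158)*(-13181 + (10276 - 16450)) = (72*(8 - 72) + 158)*(-13181 - 6174) = (72*(-64) + 158)*(-19355) = (-4608 + 158)*(-19355) = -4450*(-19355) = 86129750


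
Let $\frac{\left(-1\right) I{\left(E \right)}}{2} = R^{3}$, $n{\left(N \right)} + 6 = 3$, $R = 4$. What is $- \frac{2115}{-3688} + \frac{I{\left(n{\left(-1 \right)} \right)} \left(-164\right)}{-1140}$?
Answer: $- \frac{18751849}{1051080} \approx -17.841$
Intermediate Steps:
$n{\left(N \right)} = -3$ ($n{\left(N \right)} = -6 + 3 = -3$)
$I{\left(E \right)} = -128$ ($I{\left(E \right)} = - 2 \cdot 4^{3} = \left(-2\right) 64 = -128$)
$- \frac{2115}{-3688} + \frac{I{\left(n{\left(-1 \right)} \right)} \left(-164\right)}{-1140} = - \frac{2115}{-3688} + \frac{\left(-128\right) \left(-164\right)}{-1140} = \left(-2115\right) \left(- \frac{1}{3688}\right) + 20992 \left(- \frac{1}{1140}\right) = \frac{2115}{3688} - \frac{5248}{285} = - \frac{18751849}{1051080}$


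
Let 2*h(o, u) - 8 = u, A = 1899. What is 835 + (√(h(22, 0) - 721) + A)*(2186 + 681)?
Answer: 5445268 + 2867*I*√717 ≈ 5.4453e+6 + 76769.0*I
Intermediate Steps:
h(o, u) = 4 + u/2
835 + (√(h(22, 0) - 721) + A)*(2186 + 681) = 835 + (√((4 + (½)*0) - 721) + 1899)*(2186 + 681) = 835 + (√((4 + 0) - 721) + 1899)*2867 = 835 + (√(4 - 721) + 1899)*2867 = 835 + (√(-717) + 1899)*2867 = 835 + (I*√717 + 1899)*2867 = 835 + (1899 + I*√717)*2867 = 835 + (5444433 + 2867*I*√717) = 5445268 + 2867*I*√717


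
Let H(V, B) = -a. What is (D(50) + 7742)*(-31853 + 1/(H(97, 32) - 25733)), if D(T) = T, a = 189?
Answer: -3216901747432/12961 ≈ -2.4820e+8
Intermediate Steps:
H(V, B) = -189 (H(V, B) = -1*189 = -189)
(D(50) + 7742)*(-31853 + 1/(H(97, 32) - 25733)) = (50 + 7742)*(-31853 + 1/(-189 - 25733)) = 7792*(-31853 + 1/(-25922)) = 7792*(-31853 - 1/25922) = 7792*(-825693467/25922) = -3216901747432/12961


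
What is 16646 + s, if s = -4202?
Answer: 12444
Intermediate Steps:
16646 + s = 16646 - 4202 = 12444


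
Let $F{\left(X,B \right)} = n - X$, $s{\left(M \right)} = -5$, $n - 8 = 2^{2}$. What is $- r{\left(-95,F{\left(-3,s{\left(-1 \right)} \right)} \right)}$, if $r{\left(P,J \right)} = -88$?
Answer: $88$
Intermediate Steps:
$n = 12$ ($n = 8 + 2^{2} = 8 + 4 = 12$)
$F{\left(X,B \right)} = 12 - X$
$- r{\left(-95,F{\left(-3,s{\left(-1 \right)} \right)} \right)} = \left(-1\right) \left(-88\right) = 88$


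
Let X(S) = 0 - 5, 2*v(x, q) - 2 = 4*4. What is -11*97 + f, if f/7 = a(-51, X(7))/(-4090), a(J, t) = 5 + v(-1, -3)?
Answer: -2182064/2045 ≈ -1067.0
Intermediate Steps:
v(x, q) = 9 (v(x, q) = 1 + (4*4)/2 = 1 + (½)*16 = 1 + 8 = 9)
X(S) = -5
a(J, t) = 14 (a(J, t) = 5 + 9 = 14)
f = -49/2045 (f = 7*(14/(-4090)) = 7*(14*(-1/4090)) = 7*(-7/2045) = -49/2045 ≈ -0.023961)
-11*97 + f = -11*97 - 49/2045 = -1067 - 49/2045 = -2182064/2045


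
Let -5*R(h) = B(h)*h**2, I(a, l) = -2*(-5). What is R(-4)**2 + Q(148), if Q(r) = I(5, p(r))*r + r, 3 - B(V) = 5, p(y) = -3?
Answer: 41724/25 ≈ 1669.0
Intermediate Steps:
B(V) = -2 (B(V) = 3 - 1*5 = 3 - 5 = -2)
I(a, l) = 10
R(h) = 2*h**2/5 (R(h) = -(-2)*h**2/5 = 2*h**2/5)
Q(r) = 11*r (Q(r) = 10*r + r = 11*r)
R(-4)**2 + Q(148) = ((2/5)*(-4)**2)**2 + 11*148 = ((2/5)*16)**2 + 1628 = (32/5)**2 + 1628 = 1024/25 + 1628 = 41724/25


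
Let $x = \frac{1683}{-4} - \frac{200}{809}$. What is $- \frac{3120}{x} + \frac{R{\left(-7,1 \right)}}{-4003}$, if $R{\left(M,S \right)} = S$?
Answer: $\frac{40414206613}{5453475041} \approx 7.4107$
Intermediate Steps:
$x = - \frac{1362347}{3236}$ ($x = 1683 \left(- \frac{1}{4}\right) - \frac{200}{809} = - \frac{1683}{4} - \frac{200}{809} = - \frac{1362347}{3236} \approx -421.0$)
$- \frac{3120}{x} + \frac{R{\left(-7,1 \right)}}{-4003} = - \frac{3120}{- \frac{1362347}{3236}} + 1 \frac{1}{-4003} = \left(-3120\right) \left(- \frac{3236}{1362347}\right) + 1 \left(- \frac{1}{4003}\right) = \frac{10096320}{1362347} - \frac{1}{4003} = \frac{40414206613}{5453475041}$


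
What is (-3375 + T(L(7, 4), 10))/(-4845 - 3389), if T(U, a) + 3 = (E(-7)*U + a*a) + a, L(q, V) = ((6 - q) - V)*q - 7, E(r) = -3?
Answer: 1571/4117 ≈ 0.38159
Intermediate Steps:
L(q, V) = -7 + q*(6 - V - q) (L(q, V) = (6 - V - q)*q - 7 = q*(6 - V - q) - 7 = -7 + q*(6 - V - q))
T(U, a) = -3 + a + a² - 3*U (T(U, a) = -3 + ((-3*U + a*a) + a) = -3 + ((-3*U + a²) + a) = -3 + ((a² - 3*U) + a) = -3 + (a + a² - 3*U) = -3 + a + a² - 3*U)
(-3375 + T(L(7, 4), 10))/(-4845 - 3389) = (-3375 + (-3 + 10 + 10² - 3*(-7 - 1*7² + 6*7 - 1*4*7)))/(-4845 - 3389) = (-3375 + (-3 + 10 + 100 - 3*(-7 - 1*49 + 42 - 28)))/(-8234) = (-3375 + (-3 + 10 + 100 - 3*(-7 - 49 + 42 - 28)))*(-1/8234) = (-3375 + (-3 + 10 + 100 - 3*(-42)))*(-1/8234) = (-3375 + (-3 + 10 + 100 + 126))*(-1/8234) = (-3375 + 233)*(-1/8234) = -3142*(-1/8234) = 1571/4117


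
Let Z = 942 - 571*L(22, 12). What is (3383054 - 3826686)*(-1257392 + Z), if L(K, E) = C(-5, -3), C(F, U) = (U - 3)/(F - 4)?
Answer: 1672710906944/3 ≈ 5.5757e+11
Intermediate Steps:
C(F, U) = (-3 + U)/(-4 + F)
L(K, E) = ⅔ (L(K, E) = (-3 - 3)/(-4 - 5) = -6/(-9) = -⅑*(-6) = ⅔)
Z = 1684/3 (Z = 942 - 571*⅔ = 942 - 1142/3 = 1684/3 ≈ 561.33)
(3383054 - 3826686)*(-1257392 + Z) = (3383054 - 3826686)*(-1257392 + 1684/3) = -443632*(-3770492/3) = 1672710906944/3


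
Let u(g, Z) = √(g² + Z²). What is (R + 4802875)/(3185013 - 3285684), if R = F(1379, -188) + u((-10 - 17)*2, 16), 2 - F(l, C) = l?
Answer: -4801498/100671 - 2*√793/100671 ≈ -47.695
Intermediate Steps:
F(l, C) = 2 - l
u(g, Z) = √(Z² + g²)
R = -1377 + 2*√793 (R = (2 - 1*1379) + √(16² + ((-10 - 17)*2)²) = (2 - 1379) + √(256 + (-27*2)²) = -1377 + √(256 + (-54)²) = -1377 + √(256 + 2916) = -1377 + √3172 = -1377 + 2*√793 ≈ -1320.7)
(R + 4802875)/(3185013 - 3285684) = ((-1377 + 2*√793) + 4802875)/(3185013 - 3285684) = (4801498 + 2*√793)/(-100671) = (4801498 + 2*√793)*(-1/100671) = -4801498/100671 - 2*√793/100671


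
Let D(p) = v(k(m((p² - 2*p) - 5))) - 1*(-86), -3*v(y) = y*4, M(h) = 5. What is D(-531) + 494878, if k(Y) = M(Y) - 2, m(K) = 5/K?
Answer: 494960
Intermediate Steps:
k(Y) = 3 (k(Y) = 5 - 2 = 3)
v(y) = -4*y/3 (v(y) = -y*4/3 = -4*y/3)
D(p) = 82 (D(p) = -4/3*3 - 1*(-86) = -4 + 86 = 82)
D(-531) + 494878 = 82 + 494878 = 494960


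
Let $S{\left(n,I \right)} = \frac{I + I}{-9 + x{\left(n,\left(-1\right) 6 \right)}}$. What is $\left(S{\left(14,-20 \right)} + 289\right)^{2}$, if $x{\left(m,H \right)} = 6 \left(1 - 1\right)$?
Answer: $\frac{6974881}{81} \approx 86110.0$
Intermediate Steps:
$x{\left(m,H \right)} = 0$ ($x{\left(m,H \right)} = 6 \cdot 0 = 0$)
$S{\left(n,I \right)} = - \frac{2 I}{9}$ ($S{\left(n,I \right)} = \frac{I + I}{-9 + 0} = \frac{2 I}{-9} = 2 I \left(- \frac{1}{9}\right) = - \frac{2 I}{9}$)
$\left(S{\left(14,-20 \right)} + 289\right)^{2} = \left(\left(- \frac{2}{9}\right) \left(-20\right) + 289\right)^{2} = \left(\frac{40}{9} + 289\right)^{2} = \left(\frac{2641}{9}\right)^{2} = \frac{6974881}{81}$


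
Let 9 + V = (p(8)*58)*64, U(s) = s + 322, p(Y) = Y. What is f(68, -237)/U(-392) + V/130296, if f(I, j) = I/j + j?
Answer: 1303327247/360268440 ≈ 3.6177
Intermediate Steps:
U(s) = 322 + s
f(I, j) = j + I/j
V = 29687 (V = -9 + (8*58)*64 = -9 + 464*64 = -9 + 29696 = 29687)
f(68, -237)/U(-392) + V/130296 = (-237 + 68/(-237))/(322 - 392) + 29687/130296 = (-237 + 68*(-1/237))/(-70) + 29687*(1/130296) = (-237 - 68/237)*(-1/70) + 29687/130296 = -56237/237*(-1/70) + 29687/130296 = 56237/16590 + 29687/130296 = 1303327247/360268440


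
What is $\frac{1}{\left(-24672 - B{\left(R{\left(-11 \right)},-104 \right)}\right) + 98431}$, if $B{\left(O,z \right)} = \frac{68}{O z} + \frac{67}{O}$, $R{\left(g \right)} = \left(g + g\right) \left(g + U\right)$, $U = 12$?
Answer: $\frac{572}{42191873} \approx 1.3557 \cdot 10^{-5}$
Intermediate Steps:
$R{\left(g \right)} = 2 g \left(12 + g\right)$ ($R{\left(g \right)} = \left(g + g\right) \left(g + 12\right) = 2 g \left(12 + g\right)$)
$B{\left(O,z \right)} = \frac{67}{O} + \frac{68}{O z}$ ($B{\left(O,z \right)} = 68 \frac{1}{O z} + \frac{67}{O} = \frac{68}{O z} + \frac{67}{O} = \frac{67}{O} + \frac{68}{O z}$)
$\frac{1}{\left(-24672 - B{\left(R{\left(-11 \right)},-104 \right)}\right) + 98431} = \frac{1}{\left(-24672 - \frac{68 + 67 \left(-104\right)}{2 \left(-11\right) \left(12 - 11\right) \left(-104\right)}\right) + 98431} = \frac{1}{\left(-24672 - \frac{1}{2 \left(-11\right) 1} \left(- \frac{1}{104}\right) \left(68 - 6968\right)\right) + 98431} = \frac{1}{\left(-24672 - \frac{1}{-22} \left(- \frac{1}{104}\right) \left(-6900\right)\right) + 98431} = \frac{1}{\left(-24672 - \left(- \frac{1}{22}\right) \left(- \frac{1}{104}\right) \left(-6900\right)\right) + 98431} = \frac{1}{\left(-24672 - - \frac{1725}{572}\right) + 98431} = \frac{1}{\left(-24672 + \frac{1725}{572}\right) + 98431} = \frac{1}{- \frac{14110659}{572} + 98431} = \frac{1}{\frac{42191873}{572}} = \frac{572}{42191873}$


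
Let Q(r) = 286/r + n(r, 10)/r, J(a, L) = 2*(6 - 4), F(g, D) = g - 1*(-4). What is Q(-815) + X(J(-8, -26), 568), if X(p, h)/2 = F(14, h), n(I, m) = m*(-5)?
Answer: 29104/815 ≈ 35.710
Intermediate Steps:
n(I, m) = -5*m
F(g, D) = 4 + g (F(g, D) = g + 4 = 4 + g)
J(a, L) = 4 (J(a, L) = 2*2 = 4)
X(p, h) = 36 (X(p, h) = 2*(4 + 14) = 2*18 = 36)
Q(r) = 236/r (Q(r) = 286/r + (-5*10)/r = 286/r - 50/r = 236/r)
Q(-815) + X(J(-8, -26), 568) = 236/(-815) + 36 = 236*(-1/815) + 36 = -236/815 + 36 = 29104/815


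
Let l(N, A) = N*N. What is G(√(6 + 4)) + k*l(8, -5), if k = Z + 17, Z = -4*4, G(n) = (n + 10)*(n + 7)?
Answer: 144 + 17*√10 ≈ 197.76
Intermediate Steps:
l(N, A) = N²
G(n) = (7 + n)*(10 + n) (G(n) = (10 + n)*(7 + n) = (7 + n)*(10 + n))
Z = -16
k = 1 (k = -16 + 17 = 1)
G(√(6 + 4)) + k*l(8, -5) = (70 + (√(6 + 4))² + 17*√(6 + 4)) + 1*8² = (70 + (√10)² + 17*√10) + 1*64 = (70 + 10 + 17*√10) + 64 = (80 + 17*√10) + 64 = 144 + 17*√10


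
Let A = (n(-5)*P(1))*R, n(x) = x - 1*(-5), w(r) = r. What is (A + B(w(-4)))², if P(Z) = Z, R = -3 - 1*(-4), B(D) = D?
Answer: 16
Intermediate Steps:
R = 1 (R = -3 + 4 = 1)
n(x) = 5 + x (n(x) = x + 5 = 5 + x)
A = 0 (A = ((5 - 5)*1)*1 = (0*1)*1 = 0*1 = 0)
(A + B(w(-4)))² = (0 - 4)² = (-4)² = 16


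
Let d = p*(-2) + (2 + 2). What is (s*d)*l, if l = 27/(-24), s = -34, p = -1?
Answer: 459/2 ≈ 229.50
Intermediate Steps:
l = -9/8 (l = 27*(-1/24) = -9/8 ≈ -1.1250)
d = 6 (d = -1*(-2) + (2 + 2) = 2 + 4 = 6)
(s*d)*l = -34*6*(-9/8) = -204*(-9/8) = 459/2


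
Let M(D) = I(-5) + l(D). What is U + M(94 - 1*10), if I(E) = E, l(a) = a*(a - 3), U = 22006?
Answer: 28805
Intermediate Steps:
l(a) = a*(-3 + a)
M(D) = -5 + D*(-3 + D)
U + M(94 - 1*10) = 22006 + (-5 + (94 - 1*10)*(-3 + (94 - 1*10))) = 22006 + (-5 + (94 - 10)*(-3 + (94 - 10))) = 22006 + (-5 + 84*(-3 + 84)) = 22006 + (-5 + 84*81) = 22006 + (-5 + 6804) = 22006 + 6799 = 28805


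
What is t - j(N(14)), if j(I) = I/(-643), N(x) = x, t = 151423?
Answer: 97365003/643 ≈ 1.5142e+5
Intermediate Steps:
j(I) = -I/643 (j(I) = I*(-1/643) = -I/643)
t - j(N(14)) = 151423 - (-1)*14/643 = 151423 - 1*(-14/643) = 151423 + 14/643 = 97365003/643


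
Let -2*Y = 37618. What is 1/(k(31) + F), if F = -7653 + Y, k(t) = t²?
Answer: -1/25501 ≈ -3.9214e-5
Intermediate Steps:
Y = -18809 (Y = -½*37618 = -18809)
F = -26462 (F = -7653 - 18809 = -26462)
1/(k(31) + F) = 1/(31² - 26462) = 1/(961 - 26462) = 1/(-25501) = -1/25501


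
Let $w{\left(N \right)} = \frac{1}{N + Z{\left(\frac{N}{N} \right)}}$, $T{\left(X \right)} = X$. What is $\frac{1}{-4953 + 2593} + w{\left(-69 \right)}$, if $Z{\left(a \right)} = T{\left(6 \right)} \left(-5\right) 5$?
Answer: $- \frac{2579}{516840} \approx -0.0049899$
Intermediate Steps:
$Z{\left(a \right)} = -150$ ($Z{\left(a \right)} = 6 \left(-5\right) 5 = \left(-30\right) 5 = -150$)
$w{\left(N \right)} = \frac{1}{-150 + N}$ ($w{\left(N \right)} = \frac{1}{N - 150} = \frac{1}{-150 + N}$)
$\frac{1}{-4953 + 2593} + w{\left(-69 \right)} = \frac{1}{-4953 + 2593} + \frac{1}{-150 - 69} = \frac{1}{-2360} + \frac{1}{-219} = - \frac{1}{2360} - \frac{1}{219} = - \frac{2579}{516840}$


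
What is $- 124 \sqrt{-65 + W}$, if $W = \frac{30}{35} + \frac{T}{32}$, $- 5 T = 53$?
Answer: $- \frac{31 i \sqrt{5054770}}{70} \approx - 995.67 i$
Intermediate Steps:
$T = - \frac{53}{5}$ ($T = \left(- \frac{1}{5}\right) 53 = - \frac{53}{5} \approx -10.6$)
$W = \frac{589}{1120}$ ($W = \frac{30}{35} - \frac{53}{5 \cdot 32} = 30 \cdot \frac{1}{35} - \frac{53}{160} = \frac{6}{7} - \frac{53}{160} = \frac{589}{1120} \approx 0.52589$)
$- 124 \sqrt{-65 + W} = - 124 \sqrt{-65 + \frac{589}{1120}} = - 124 \sqrt{- \frac{72211}{1120}} = - 124 \frac{i \sqrt{5054770}}{280} = - \frac{31 i \sqrt{5054770}}{70}$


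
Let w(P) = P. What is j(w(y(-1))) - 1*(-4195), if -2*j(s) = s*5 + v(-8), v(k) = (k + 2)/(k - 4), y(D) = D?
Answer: 16789/4 ≈ 4197.3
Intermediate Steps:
v(k) = (2 + k)/(-4 + k)
j(s) = -1/4 - 5*s/2 (j(s) = -(s*5 + (2 - 8)/(-4 - 8))/2 = -(5*s - 6/(-12))/2 = -(5*s - 1/12*(-6))/2 = -(5*s + 1/2)/2 = -(1/2 + 5*s)/2 = -1/4 - 5*s/2)
j(w(y(-1))) - 1*(-4195) = (-1/4 - 5/2*(-1)) - 1*(-4195) = (-1/4 + 5/2) + 4195 = 9/4 + 4195 = 16789/4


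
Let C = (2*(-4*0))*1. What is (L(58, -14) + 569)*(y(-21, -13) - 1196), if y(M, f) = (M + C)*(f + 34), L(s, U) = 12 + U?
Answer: -928179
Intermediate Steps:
C = 0 (C = (2*0)*1 = 0*1 = 0)
y(M, f) = M*(34 + f) (y(M, f) = (M + 0)*(f + 34) = M*(34 + f))
(L(58, -14) + 569)*(y(-21, -13) - 1196) = ((12 - 14) + 569)*(-21*(34 - 13) - 1196) = (-2 + 569)*(-21*21 - 1196) = 567*(-441 - 1196) = 567*(-1637) = -928179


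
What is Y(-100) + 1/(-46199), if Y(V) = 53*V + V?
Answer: -249474601/46199 ≈ -5400.0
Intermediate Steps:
Y(V) = 54*V
Y(-100) + 1/(-46199) = 54*(-100) + 1/(-46199) = -5400 - 1/46199 = -249474601/46199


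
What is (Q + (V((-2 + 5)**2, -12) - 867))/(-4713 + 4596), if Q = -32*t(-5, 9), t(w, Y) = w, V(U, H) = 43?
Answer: 664/117 ≈ 5.6752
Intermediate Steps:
Q = 160 (Q = -32*(-5) = 160)
(Q + (V((-2 + 5)**2, -12) - 867))/(-4713 + 4596) = (160 + (43 - 867))/(-4713 + 4596) = (160 - 824)/(-117) = -664*(-1/117) = 664/117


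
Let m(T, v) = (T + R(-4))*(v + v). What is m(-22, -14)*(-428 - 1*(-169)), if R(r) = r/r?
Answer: -152292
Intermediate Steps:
R(r) = 1
m(T, v) = 2*v*(1 + T) (m(T, v) = (T + 1)*(v + v) = (1 + T)*(2*v) = 2*v*(1 + T))
m(-22, -14)*(-428 - 1*(-169)) = (2*(-14)*(1 - 22))*(-428 - 1*(-169)) = (2*(-14)*(-21))*(-428 + 169) = 588*(-259) = -152292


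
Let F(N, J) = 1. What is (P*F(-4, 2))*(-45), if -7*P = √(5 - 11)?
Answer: 45*I*√6/7 ≈ 15.747*I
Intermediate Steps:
P = -I*√6/7 (P = -√(5 - 11)/7 = -I*√6/7 ≈ -0.34993*I)
(P*F(-4, 2))*(-45) = (-I*√6/7*1)*(-45) = -I*√6/7*(-45) = 45*I*√6/7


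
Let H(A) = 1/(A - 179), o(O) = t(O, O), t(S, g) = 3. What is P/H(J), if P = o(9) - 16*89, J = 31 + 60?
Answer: 125048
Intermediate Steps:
o(O) = 3
J = 91
H(A) = 1/(-179 + A)
P = -1421 (P = 3 - 16*89 = 3 - 1424 = -1421)
P/H(J) = -1421/(1/(-179 + 91)) = -1421/(1/(-88)) = -1421/(-1/88) = -1421*(-88) = 125048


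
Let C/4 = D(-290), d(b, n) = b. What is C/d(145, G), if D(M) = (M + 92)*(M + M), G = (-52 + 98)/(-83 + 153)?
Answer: 3168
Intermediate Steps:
G = 23/35 (G = 46/70 = 46*(1/70) = 23/35 ≈ 0.65714)
D(M) = 2*M*(92 + M) (D(M) = (92 + M)*(2*M) = 2*M*(92 + M))
C = 459360 (C = 4*(2*(-290)*(92 - 290)) = 4*(2*(-290)*(-198)) = 4*114840 = 459360)
C/d(145, G) = 459360/145 = 459360*(1/145) = 3168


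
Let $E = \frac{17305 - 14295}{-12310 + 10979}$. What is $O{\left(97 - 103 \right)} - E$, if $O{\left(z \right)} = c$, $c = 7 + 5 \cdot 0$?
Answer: $\frac{12327}{1331} \approx 9.2615$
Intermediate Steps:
$E = - \frac{3010}{1331}$ ($E = \frac{3010}{-1331} = 3010 \left(- \frac{1}{1331}\right) = - \frac{3010}{1331} \approx -2.2615$)
$c = 7$ ($c = 7 + 0 = 7$)
$O{\left(z \right)} = 7$
$O{\left(97 - 103 \right)} - E = 7 - - \frac{3010}{1331} = 7 + \frac{3010}{1331} = \frac{12327}{1331}$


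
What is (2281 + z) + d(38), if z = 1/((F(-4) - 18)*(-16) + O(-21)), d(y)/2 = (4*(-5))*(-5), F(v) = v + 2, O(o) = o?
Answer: 741820/299 ≈ 2481.0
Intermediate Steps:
F(v) = 2 + v
d(y) = 200 (d(y) = 2*((4*(-5))*(-5)) = 2*(-20*(-5)) = 2*100 = 200)
z = 1/299 (z = 1/(((2 - 4) - 18)*(-16) - 21) = 1/((-2 - 18)*(-16) - 21) = 1/(-20*(-16) - 21) = 1/(320 - 21) = 1/299 ≈ 0.0033445)
(2281 + z) + d(38) = (2281 + 1/299) + 200 = 682020/299 + 200 = 741820/299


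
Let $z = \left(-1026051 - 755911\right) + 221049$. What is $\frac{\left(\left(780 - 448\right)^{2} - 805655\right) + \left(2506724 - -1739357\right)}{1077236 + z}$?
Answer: $- \frac{3550650}{483677} \approx -7.341$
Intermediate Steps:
$z = -1560913$ ($z = -1781962 + 221049 = -1560913$)
$\frac{\left(\left(780 - 448\right)^{2} - 805655\right) + \left(2506724 - -1739357\right)}{1077236 + z} = \frac{\left(\left(780 - 448\right)^{2} - 805655\right) + \left(2506724 - -1739357\right)}{1077236 - 1560913} = \frac{\left(332^{2} - 805655\right) + \left(2506724 + 1739357\right)}{-483677} = \left(\left(110224 - 805655\right) + 4246081\right) \left(- \frac{1}{483677}\right) = \left(-695431 + 4246081\right) \left(- \frac{1}{483677}\right) = 3550650 \left(- \frac{1}{483677}\right) = - \frac{3550650}{483677}$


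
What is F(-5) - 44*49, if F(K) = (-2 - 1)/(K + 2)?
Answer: -2155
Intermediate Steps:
F(K) = -3/(2 + K)
F(-5) - 44*49 = -3/(2 - 5) - 44*49 = -3/(-3) - 2156 = -3*(-1/3) - 2156 = 1 - 2156 = -2155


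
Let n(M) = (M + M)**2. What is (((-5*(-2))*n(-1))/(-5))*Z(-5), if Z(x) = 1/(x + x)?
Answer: 4/5 ≈ 0.80000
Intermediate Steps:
n(M) = 4*M**2 (n(M) = (2*M)**2 = 4*M**2)
Z(x) = 1/(2*x)
(((-5*(-2))*n(-1))/(-5))*Z(-5) = (((-5*(-2))*(4*(-1)**2))/(-5))*((1/2)/(-5)) = (-2*4*1)*((1/2)*(-1/5)) = -2*4*(-1/10) = -1/5*40*(-1/10) = -8*(-1/10) = 4/5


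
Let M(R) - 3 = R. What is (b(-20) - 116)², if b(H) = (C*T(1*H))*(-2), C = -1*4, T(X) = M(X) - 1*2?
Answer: 71824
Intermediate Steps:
M(R) = 3 + R
T(X) = 1 + X (T(X) = (3 + X) - 1*2 = (3 + X) - 2 = 1 + X)
C = -4
b(H) = 8 + 8*H (b(H) = -4*(1 + 1*H)*(-2) = -4*(1 + H)*(-2) = (-4 - 4*H)*(-2) = 8 + 8*H)
(b(-20) - 116)² = ((8 + 8*(-20)) - 116)² = ((8 - 160) - 116)² = (-152 - 116)² = (-268)² = 71824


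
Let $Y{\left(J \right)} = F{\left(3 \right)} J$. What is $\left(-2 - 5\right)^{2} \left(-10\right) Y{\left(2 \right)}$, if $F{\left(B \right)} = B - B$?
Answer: $0$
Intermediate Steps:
$F{\left(B \right)} = 0$
$Y{\left(J \right)} = 0$ ($Y{\left(J \right)} = 0 J = 0$)
$\left(-2 - 5\right)^{2} \left(-10\right) Y{\left(2 \right)} = \left(-2 - 5\right)^{2} \left(-10\right) 0 = \left(-7\right)^{2} \left(-10\right) 0 = 49 \left(-10\right) 0 = \left(-490\right) 0 = 0$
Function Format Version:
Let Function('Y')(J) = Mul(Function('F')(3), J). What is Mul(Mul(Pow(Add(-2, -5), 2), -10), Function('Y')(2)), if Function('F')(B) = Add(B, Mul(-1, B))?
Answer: 0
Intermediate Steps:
Function('F')(B) = 0
Function('Y')(J) = 0 (Function('Y')(J) = Mul(0, J) = 0)
Mul(Mul(Pow(Add(-2, -5), 2), -10), Function('Y')(2)) = Mul(Mul(Pow(Add(-2, -5), 2), -10), 0) = Mul(Mul(Pow(-7, 2), -10), 0) = Mul(Mul(49, -10), 0) = Mul(-490, 0) = 0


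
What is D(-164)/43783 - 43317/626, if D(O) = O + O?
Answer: -1896753539/27408158 ≈ -69.204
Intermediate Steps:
D(O) = 2*O
D(-164)/43783 - 43317/626 = (2*(-164))/43783 - 43317/626 = -328*1/43783 - 43317*1/626 = -328/43783 - 43317/626 = -1896753539/27408158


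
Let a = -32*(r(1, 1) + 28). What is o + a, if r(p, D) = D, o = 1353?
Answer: 425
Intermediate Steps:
a = -928 (a = -32*(1 + 28) = -32*29 = -928)
o + a = 1353 - 928 = 425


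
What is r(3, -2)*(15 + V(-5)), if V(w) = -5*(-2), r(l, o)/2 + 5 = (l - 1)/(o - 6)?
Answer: -525/2 ≈ -262.50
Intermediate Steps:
r(l, o) = -10 + 2*(-1 + l)/(-6 + o) (r(l, o) = -10 + 2*((l - 1)/(o - 6)) = -10 + 2*((-1 + l)/(-6 + o)) = -10 + 2*(-1 + l)/(-6 + o))
V(w) = 10
r(3, -2)*(15 + V(-5)) = (2*(29 + 3 - 5*(-2))/(-6 - 2))*(15 + 10) = (2*(29 + 3 + 10)/(-8))*25 = (2*(-⅛)*42)*25 = -21/2*25 = -525/2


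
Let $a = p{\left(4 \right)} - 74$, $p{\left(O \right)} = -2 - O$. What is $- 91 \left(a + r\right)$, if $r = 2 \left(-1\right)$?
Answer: $7462$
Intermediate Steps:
$r = -2$
$a = -80$ ($a = \left(-2 - 4\right) - 74 = -6 - 74 = -80$)
$- 91 \left(a + r\right) = - 91 \left(-80 - 2\right) = \left(-91\right) \left(-82\right) = 7462$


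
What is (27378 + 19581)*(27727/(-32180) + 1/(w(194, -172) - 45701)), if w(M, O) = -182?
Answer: -59742654252039/1476514940 ≈ -40462.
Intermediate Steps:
(27378 + 19581)*(27727/(-32180) + 1/(w(194, -172) - 45701)) = (27378 + 19581)*(27727/(-32180) + 1/(-182 - 45701)) = 46959*(27727*(-1/32180) + 1/(-45883)) = 46959*(-27727/32180 - 1/45883) = 46959*(-1272230121/1476514940) = -59742654252039/1476514940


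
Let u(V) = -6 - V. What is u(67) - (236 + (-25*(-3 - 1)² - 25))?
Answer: 116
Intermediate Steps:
u(67) - (236 + (-25*(-3 - 1)² - 25)) = (-6 - 1*67) - (236 + (-25*(-3 - 1)² - 25)) = (-6 - 67) - (236 + (-25*(-4)² - 25)) = -73 - (236 + (-25*16 - 25)) = -73 - (236 + (-400 - 25)) = -73 - (236 - 425) = -73 - 1*(-189) = -73 + 189 = 116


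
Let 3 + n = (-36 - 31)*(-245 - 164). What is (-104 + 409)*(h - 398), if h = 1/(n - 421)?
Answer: -3274980505/26979 ≈ -1.2139e+5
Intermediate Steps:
n = 27400 (n = -3 + (-36 - 31)*(-245 - 164) = -3 - 67*(-409) = -3 + 27403 = 27400)
h = 1/26979 (h = 1/(27400 - 421) = 1/26979 ≈ 3.7066e-5)
(-104 + 409)*(h - 398) = (-104 + 409)*(1/26979 - 398) = 305*(-10737641/26979) = -3274980505/26979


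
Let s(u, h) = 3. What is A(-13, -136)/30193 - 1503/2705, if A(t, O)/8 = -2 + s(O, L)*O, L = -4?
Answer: -54252479/81672065 ≈ -0.66427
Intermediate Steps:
A(t, O) = -16 + 24*O (A(t, O) = 8*(-2 + 3*O) = -16 + 24*O)
A(-13, -136)/30193 - 1503/2705 = (-16 + 24*(-136))/30193 - 1503/2705 = (-16 - 3264)*(1/30193) - 1503*1/2705 = -3280*1/30193 - 1503/2705 = -3280/30193 - 1503/2705 = -54252479/81672065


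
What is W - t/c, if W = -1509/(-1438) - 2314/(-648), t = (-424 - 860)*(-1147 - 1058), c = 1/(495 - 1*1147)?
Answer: 430026396556981/232956 ≈ 1.8460e+9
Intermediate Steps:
c = -1/652 (c = 1/(495 - 1147) = 1/(-652) = -1/652 ≈ -0.0015337)
t = 2831220 (t = -1284*(-2205) = 2831220)
W = 1076341/232956 (W = -1509*(-1/1438) - 2314*(-1/648) = 1509/1438 + 1157/324 = 1076341/232956 ≈ 4.6204)
W - t/c = 1076341/232956 - 2831220/(-1/652) = 1076341/232956 - 2831220*(-652) = 1076341/232956 - 1*(-1845955440) = 1076341/232956 + 1845955440 = 430026396556981/232956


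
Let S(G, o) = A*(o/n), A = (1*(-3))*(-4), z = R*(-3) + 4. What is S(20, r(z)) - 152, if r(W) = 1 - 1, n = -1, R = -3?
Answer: -152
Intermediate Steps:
z = 13 (z = -3*(-3) + 4 = 9 + 4 = 13)
r(W) = 0
A = 12 (A = -3*(-4) = 12)
S(G, o) = -12*o (S(G, o) = 12*(o/(-1)) = 12*(o*(-1)) = 12*(-o) = -12*o)
S(20, r(z)) - 152 = -12*0 - 152 = 0 - 152 = -152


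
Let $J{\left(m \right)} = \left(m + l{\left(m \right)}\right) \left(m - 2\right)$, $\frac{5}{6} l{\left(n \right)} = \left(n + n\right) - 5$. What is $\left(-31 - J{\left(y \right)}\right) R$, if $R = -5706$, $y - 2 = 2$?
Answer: $\frac{1318086}{5} \approx 2.6362 \cdot 10^{5}$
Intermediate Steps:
$y = 4$ ($y = 2 + 2 = 4$)
$l{\left(n \right)} = -6 + \frac{12 n}{5}$ ($l{\left(n \right)} = \frac{6 \left(\left(n + n\right) - 5\right)}{5} = \frac{6 \left(2 n - 5\right)}{5} = \frac{6 \left(-5 + 2 n\right)}{5} = -6 + \frac{12 n}{5}$)
$J{\left(m \right)} = \left(-6 + \frac{17 m}{5}\right) \left(-2 + m\right)$ ($J{\left(m \right)} = \left(m + \left(-6 + \frac{12 m}{5}\right)\right) \left(m - 2\right) = \left(-6 + \frac{17 m}{5}\right) \left(-2 + m\right)$)
$\left(-31 - J{\left(y \right)}\right) R = \left(-31 - \left(12 - \frac{256}{5} + \frac{17 \cdot 4^{2}}{5}\right)\right) \left(-5706\right) = \left(-31 - \left(12 - \frac{256}{5} + \frac{17}{5} \cdot 16\right)\right) \left(-5706\right) = \left(-31 - \left(12 - \frac{256}{5} + \frac{272}{5}\right)\right) \left(-5706\right) = \left(-31 - \frac{76}{5}\right) \left(-5706\right) = \left(- \frac{231}{5}\right) \left(-5706\right) = \frac{1318086}{5}$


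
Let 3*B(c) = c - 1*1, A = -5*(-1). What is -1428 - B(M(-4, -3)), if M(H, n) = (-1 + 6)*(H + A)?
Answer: -4288/3 ≈ -1429.3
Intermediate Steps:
A = 5
M(H, n) = 25 + 5*H (M(H, n) = (-1 + 6)*(H + 5) = 5*(5 + H) = 25 + 5*H)
B(c) = -1/3 + c/3 (B(c) = (c - 1*1)/3 = (c - 1)/3 = (-1 + c)/3 = -1/3 + c/3)
-1428 - B(M(-4, -3)) = -1428 - (-1/3 + (25 + 5*(-4))/3) = -1428 - (-1/3 + (25 - 20)/3) = -1428 - (-1/3 + (1/3)*5) = -1428 - (-1/3 + 5/3) = -1428 - 1*4/3 = -1428 - 4/3 = -4288/3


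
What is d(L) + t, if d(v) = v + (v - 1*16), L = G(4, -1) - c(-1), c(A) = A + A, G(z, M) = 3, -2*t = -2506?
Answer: 1247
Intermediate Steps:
t = 1253 (t = -½*(-2506) = 1253)
c(A) = 2*A
L = 5 (L = 3 - 2*(-1) = 3 - 1*(-2) = 3 + 2 = 5)
d(v) = -16 + 2*v (d(v) = v + (v - 16) = v + (-16 + v) = -16 + 2*v)
d(L) + t = (-16 + 2*5) + 1253 = (-16 + 10) + 1253 = -6 + 1253 = 1247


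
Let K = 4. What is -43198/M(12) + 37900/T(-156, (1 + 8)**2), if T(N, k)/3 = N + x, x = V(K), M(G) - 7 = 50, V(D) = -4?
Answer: -381589/456 ≈ -836.82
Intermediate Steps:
M(G) = 57 (M(G) = 7 + 50 = 57)
x = -4
T(N, k) = -12 + 3*N (T(N, k) = 3*(N - 4) = 3*(-4 + N) = -12 + 3*N)
-43198/M(12) + 37900/T(-156, (1 + 8)**2) = -43198/57 + 37900/(-12 + 3*(-156)) = -43198*1/57 + 37900/(-12 - 468) = -43198/57 + 37900/(-480) = -43198/57 + 37900*(-1/480) = -43198/57 - 1895/24 = -381589/456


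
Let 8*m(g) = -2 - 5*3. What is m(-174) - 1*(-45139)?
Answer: 361095/8 ≈ 45137.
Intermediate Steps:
m(g) = -17/8 (m(g) = (-2 - 5*3)/8 = (-2 - 15)/8 = (⅛)*(-17) = -17/8)
m(-174) - 1*(-45139) = -17/8 - 1*(-45139) = -17/8 + 45139 = 361095/8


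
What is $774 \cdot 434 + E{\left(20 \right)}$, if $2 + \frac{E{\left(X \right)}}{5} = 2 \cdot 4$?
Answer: $335946$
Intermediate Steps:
$E{\left(X \right)} = 30$ ($E{\left(X \right)} = -10 + 5 \cdot 2 \cdot 4 = -10 + 5 \cdot 8 = -10 + 40 = 30$)
$774 \cdot 434 + E{\left(20 \right)} = 774 \cdot 434 + 30 = 335916 + 30 = 335946$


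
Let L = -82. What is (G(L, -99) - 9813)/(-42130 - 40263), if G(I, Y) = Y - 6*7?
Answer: 9954/82393 ≈ 0.12081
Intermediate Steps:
G(I, Y) = -42 + Y (G(I, Y) = Y - 42 = -42 + Y)
(G(L, -99) - 9813)/(-42130 - 40263) = ((-42 - 99) - 9813)/(-42130 - 40263) = (-141 - 9813)/(-82393) = -9954*(-1/82393) = 9954/82393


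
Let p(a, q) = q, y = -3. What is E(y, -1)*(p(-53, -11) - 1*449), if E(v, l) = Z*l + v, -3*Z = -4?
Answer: 5980/3 ≈ 1993.3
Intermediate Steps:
Z = 4/3 (Z = -1/3*(-4) = 4/3 ≈ 1.3333)
E(v, l) = v + 4*l/3 (E(v, l) = 4*l/3 + v = v + 4*l/3)
E(y, -1)*(p(-53, -11) - 1*449) = (-3 + (4/3)*(-1))*(-11 - 1*449) = (-3 - 4/3)*(-11 - 449) = -13/3*(-460) = 5980/3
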